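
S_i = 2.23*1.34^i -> [2.23, 2.99, 4.0, 5.37, 7.19]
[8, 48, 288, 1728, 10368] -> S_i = 8*6^i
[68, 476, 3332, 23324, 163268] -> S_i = 68*7^i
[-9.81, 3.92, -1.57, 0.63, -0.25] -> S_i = -9.81*(-0.40)^i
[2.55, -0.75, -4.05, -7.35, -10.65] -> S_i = 2.55 + -3.30*i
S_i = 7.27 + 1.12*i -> [7.27, 8.39, 9.51, 10.63, 11.75]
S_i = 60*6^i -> [60, 360, 2160, 12960, 77760]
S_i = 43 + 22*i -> [43, 65, 87, 109, 131]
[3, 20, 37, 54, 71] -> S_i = 3 + 17*i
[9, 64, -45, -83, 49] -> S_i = Random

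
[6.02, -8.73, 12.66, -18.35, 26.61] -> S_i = 6.02*(-1.45)^i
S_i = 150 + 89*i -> [150, 239, 328, 417, 506]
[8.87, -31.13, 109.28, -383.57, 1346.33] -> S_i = 8.87*(-3.51)^i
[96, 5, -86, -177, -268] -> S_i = 96 + -91*i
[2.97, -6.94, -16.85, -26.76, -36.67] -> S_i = 2.97 + -9.91*i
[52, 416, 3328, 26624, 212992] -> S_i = 52*8^i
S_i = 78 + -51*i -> [78, 27, -24, -75, -126]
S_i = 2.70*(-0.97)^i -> [2.7, -2.62, 2.54, -2.46, 2.39]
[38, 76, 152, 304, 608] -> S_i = 38*2^i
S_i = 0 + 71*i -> [0, 71, 142, 213, 284]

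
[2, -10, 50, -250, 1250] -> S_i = 2*-5^i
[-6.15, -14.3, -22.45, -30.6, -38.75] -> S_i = -6.15 + -8.15*i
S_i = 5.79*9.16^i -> [5.79, 53.04, 485.81, 4450.05, 40762.47]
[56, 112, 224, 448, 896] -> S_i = 56*2^i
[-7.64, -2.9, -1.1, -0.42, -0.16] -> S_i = -7.64*0.38^i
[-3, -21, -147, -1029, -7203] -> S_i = -3*7^i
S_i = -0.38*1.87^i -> [-0.38, -0.71, -1.33, -2.48, -4.65]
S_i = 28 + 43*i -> [28, 71, 114, 157, 200]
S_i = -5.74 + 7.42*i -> [-5.74, 1.68, 9.1, 16.52, 23.94]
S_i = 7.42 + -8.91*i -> [7.42, -1.49, -10.4, -19.31, -28.22]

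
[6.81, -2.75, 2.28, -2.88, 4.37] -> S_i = Random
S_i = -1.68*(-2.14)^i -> [-1.68, 3.6, -7.69, 16.46, -35.23]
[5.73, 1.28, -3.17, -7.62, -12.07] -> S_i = 5.73 + -4.45*i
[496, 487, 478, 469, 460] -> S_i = 496 + -9*i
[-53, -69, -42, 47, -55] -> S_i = Random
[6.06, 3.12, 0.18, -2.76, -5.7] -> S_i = 6.06 + -2.94*i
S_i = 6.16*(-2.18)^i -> [6.16, -13.43, 29.27, -63.82, 139.13]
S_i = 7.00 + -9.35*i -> [7.0, -2.35, -11.7, -21.05, -30.4]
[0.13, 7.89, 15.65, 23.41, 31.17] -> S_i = 0.13 + 7.76*i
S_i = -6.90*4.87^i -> [-6.9, -33.6, -163.65, -796.96, -3881.19]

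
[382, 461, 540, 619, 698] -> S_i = 382 + 79*i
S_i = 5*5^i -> [5, 25, 125, 625, 3125]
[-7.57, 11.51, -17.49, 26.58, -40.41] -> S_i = -7.57*(-1.52)^i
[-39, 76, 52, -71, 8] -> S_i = Random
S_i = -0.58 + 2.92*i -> [-0.58, 2.34, 5.26, 8.18, 11.1]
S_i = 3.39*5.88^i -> [3.39, 19.93, 117.21, 689.18, 4052.37]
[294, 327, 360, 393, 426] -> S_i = 294 + 33*i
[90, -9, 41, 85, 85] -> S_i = Random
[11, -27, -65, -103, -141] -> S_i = 11 + -38*i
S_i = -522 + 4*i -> [-522, -518, -514, -510, -506]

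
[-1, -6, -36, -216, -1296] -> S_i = -1*6^i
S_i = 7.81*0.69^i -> [7.81, 5.39, 3.72, 2.57, 1.77]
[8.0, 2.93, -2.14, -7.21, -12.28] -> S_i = 8.00 + -5.07*i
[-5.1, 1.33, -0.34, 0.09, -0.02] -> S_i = -5.10*(-0.26)^i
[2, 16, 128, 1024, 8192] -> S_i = 2*8^i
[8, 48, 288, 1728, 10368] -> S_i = 8*6^i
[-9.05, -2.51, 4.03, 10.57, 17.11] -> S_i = -9.05 + 6.54*i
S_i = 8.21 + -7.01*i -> [8.21, 1.2, -5.81, -12.82, -19.83]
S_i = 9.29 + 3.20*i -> [9.29, 12.49, 15.69, 18.89, 22.09]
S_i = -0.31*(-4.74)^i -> [-0.31, 1.47, -6.96, 33.01, -156.49]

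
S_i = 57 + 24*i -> [57, 81, 105, 129, 153]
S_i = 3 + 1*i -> [3, 4, 5, 6, 7]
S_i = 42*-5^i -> [42, -210, 1050, -5250, 26250]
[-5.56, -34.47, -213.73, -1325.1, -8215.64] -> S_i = -5.56*6.20^i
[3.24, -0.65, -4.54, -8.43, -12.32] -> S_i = 3.24 + -3.89*i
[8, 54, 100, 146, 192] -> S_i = 8 + 46*i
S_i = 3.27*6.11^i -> [3.27, 19.98, 122.08, 745.88, 4557.35]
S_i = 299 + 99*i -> [299, 398, 497, 596, 695]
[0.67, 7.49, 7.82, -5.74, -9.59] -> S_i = Random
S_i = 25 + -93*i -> [25, -68, -161, -254, -347]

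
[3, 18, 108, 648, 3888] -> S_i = 3*6^i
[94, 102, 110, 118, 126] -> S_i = 94 + 8*i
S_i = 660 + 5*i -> [660, 665, 670, 675, 680]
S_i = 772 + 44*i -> [772, 816, 860, 904, 948]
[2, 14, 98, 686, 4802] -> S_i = 2*7^i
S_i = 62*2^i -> [62, 124, 248, 496, 992]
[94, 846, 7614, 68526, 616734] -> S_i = 94*9^i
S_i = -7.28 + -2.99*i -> [-7.28, -10.27, -13.26, -16.25, -19.24]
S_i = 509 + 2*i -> [509, 511, 513, 515, 517]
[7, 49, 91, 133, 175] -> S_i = 7 + 42*i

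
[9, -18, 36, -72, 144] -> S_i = 9*-2^i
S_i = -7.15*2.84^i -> [-7.15, -20.31, -57.67, -163.78, -465.14]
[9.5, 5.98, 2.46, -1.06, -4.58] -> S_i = 9.50 + -3.52*i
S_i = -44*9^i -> [-44, -396, -3564, -32076, -288684]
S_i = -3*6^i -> [-3, -18, -108, -648, -3888]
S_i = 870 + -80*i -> [870, 790, 710, 630, 550]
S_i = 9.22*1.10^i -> [9.22, 10.14, 11.16, 12.27, 13.5]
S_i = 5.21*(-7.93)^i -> [5.21, -41.32, 327.63, -2598.11, 20603.0]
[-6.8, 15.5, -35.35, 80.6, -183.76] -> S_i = -6.80*(-2.28)^i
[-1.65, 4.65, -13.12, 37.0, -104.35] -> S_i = -1.65*(-2.82)^i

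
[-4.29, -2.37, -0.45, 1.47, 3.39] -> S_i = -4.29 + 1.92*i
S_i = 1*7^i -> [1, 7, 49, 343, 2401]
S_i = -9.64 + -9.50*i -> [-9.64, -19.14, -28.64, -38.14, -47.64]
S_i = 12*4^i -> [12, 48, 192, 768, 3072]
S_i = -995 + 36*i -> [-995, -959, -923, -887, -851]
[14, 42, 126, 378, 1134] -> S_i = 14*3^i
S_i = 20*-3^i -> [20, -60, 180, -540, 1620]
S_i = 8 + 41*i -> [8, 49, 90, 131, 172]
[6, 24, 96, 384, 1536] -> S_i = 6*4^i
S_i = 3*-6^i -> [3, -18, 108, -648, 3888]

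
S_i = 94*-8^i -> [94, -752, 6016, -48128, 385024]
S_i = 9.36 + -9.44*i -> [9.36, -0.08, -9.52, -18.96, -28.4]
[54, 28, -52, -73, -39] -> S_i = Random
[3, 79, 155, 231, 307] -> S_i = 3 + 76*i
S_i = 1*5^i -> [1, 5, 25, 125, 625]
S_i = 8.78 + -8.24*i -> [8.78, 0.54, -7.7, -15.94, -24.18]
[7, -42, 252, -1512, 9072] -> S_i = 7*-6^i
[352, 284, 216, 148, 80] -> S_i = 352 + -68*i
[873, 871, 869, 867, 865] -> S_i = 873 + -2*i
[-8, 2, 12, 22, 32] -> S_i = -8 + 10*i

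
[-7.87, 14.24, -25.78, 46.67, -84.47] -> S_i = -7.87*(-1.81)^i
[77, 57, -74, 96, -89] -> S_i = Random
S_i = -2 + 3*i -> [-2, 1, 4, 7, 10]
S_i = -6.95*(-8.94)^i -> [-6.95, 62.13, -555.47, 4965.89, -44395.08]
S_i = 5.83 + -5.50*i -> [5.83, 0.33, -5.17, -10.67, -16.17]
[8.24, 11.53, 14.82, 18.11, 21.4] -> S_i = 8.24 + 3.29*i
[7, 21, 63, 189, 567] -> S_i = 7*3^i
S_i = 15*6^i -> [15, 90, 540, 3240, 19440]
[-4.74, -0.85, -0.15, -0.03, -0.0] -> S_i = -4.74*0.18^i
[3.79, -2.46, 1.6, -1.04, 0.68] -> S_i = 3.79*(-0.65)^i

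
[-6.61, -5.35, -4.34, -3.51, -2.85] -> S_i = -6.61*0.81^i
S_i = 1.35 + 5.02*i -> [1.35, 6.37, 11.39, 16.41, 21.43]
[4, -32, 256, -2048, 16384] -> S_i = 4*-8^i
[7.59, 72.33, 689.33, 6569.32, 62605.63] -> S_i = 7.59*9.53^i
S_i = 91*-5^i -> [91, -455, 2275, -11375, 56875]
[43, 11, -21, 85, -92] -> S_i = Random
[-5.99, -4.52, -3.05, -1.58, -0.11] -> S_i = -5.99 + 1.47*i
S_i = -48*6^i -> [-48, -288, -1728, -10368, -62208]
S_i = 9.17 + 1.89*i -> [9.17, 11.06, 12.95, 14.84, 16.73]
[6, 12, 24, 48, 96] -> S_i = 6*2^i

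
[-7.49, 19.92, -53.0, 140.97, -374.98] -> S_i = -7.49*(-2.66)^i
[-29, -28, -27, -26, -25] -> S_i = -29 + 1*i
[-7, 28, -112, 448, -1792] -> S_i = -7*-4^i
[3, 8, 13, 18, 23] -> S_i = 3 + 5*i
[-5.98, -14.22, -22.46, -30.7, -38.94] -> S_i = -5.98 + -8.24*i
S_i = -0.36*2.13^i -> [-0.36, -0.77, -1.63, -3.48, -7.41]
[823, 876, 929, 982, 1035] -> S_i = 823 + 53*i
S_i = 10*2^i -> [10, 20, 40, 80, 160]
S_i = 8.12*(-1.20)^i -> [8.12, -9.74, 11.69, -14.03, 16.84]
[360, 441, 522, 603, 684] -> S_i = 360 + 81*i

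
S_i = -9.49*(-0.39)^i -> [-9.49, 3.7, -1.44, 0.56, -0.22]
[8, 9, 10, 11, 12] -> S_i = 8 + 1*i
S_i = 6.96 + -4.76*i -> [6.96, 2.2, -2.56, -7.32, -12.08]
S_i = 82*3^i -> [82, 246, 738, 2214, 6642]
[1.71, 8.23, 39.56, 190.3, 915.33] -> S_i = 1.71*4.81^i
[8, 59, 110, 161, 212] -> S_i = 8 + 51*i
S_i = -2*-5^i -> [-2, 10, -50, 250, -1250]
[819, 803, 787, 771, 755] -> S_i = 819 + -16*i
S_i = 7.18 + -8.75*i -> [7.18, -1.57, -10.32, -19.07, -27.82]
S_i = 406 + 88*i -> [406, 494, 582, 670, 758]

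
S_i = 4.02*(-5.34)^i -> [4.02, -21.47, 114.63, -612.14, 3268.82]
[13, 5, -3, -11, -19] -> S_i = 13 + -8*i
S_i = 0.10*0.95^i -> [0.1, 0.1, 0.09, 0.09, 0.08]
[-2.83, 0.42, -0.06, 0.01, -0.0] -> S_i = -2.83*(-0.15)^i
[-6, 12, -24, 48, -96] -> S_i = -6*-2^i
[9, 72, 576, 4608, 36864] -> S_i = 9*8^i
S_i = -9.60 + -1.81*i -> [-9.6, -11.41, -13.22, -15.03, -16.84]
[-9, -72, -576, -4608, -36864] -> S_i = -9*8^i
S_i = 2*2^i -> [2, 4, 8, 16, 32]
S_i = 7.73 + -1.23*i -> [7.73, 6.5, 5.27, 4.04, 2.81]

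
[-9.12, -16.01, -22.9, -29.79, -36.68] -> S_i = -9.12 + -6.89*i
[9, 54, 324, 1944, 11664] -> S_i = 9*6^i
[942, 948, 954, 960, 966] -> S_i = 942 + 6*i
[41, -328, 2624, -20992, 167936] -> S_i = 41*-8^i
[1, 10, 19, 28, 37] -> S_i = 1 + 9*i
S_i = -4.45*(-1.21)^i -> [-4.45, 5.38, -6.52, 7.88, -9.54]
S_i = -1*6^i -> [-1, -6, -36, -216, -1296]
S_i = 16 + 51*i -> [16, 67, 118, 169, 220]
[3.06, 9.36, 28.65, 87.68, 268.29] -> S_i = 3.06*3.06^i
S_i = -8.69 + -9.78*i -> [-8.69, -18.47, -28.25, -38.03, -47.81]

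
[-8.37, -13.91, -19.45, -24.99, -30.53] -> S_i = -8.37 + -5.54*i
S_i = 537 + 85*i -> [537, 622, 707, 792, 877]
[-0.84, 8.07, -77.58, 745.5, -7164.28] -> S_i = -0.84*(-9.61)^i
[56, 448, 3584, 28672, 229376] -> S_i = 56*8^i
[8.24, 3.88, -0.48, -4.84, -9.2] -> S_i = 8.24 + -4.36*i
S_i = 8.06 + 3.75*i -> [8.06, 11.81, 15.56, 19.31, 23.06]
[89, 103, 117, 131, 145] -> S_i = 89 + 14*i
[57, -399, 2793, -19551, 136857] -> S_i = 57*-7^i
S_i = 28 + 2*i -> [28, 30, 32, 34, 36]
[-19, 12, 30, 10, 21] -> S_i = Random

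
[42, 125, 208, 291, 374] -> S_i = 42 + 83*i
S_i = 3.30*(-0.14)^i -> [3.3, -0.46, 0.06, -0.01, 0.0]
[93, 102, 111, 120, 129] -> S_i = 93 + 9*i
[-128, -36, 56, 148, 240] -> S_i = -128 + 92*i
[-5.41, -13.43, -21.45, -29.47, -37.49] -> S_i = -5.41 + -8.02*i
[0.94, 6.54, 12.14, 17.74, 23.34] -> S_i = 0.94 + 5.60*i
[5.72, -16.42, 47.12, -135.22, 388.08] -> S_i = 5.72*(-2.87)^i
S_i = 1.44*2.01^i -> [1.44, 2.89, 5.82, 11.69, 23.5]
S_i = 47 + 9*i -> [47, 56, 65, 74, 83]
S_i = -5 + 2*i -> [-5, -3, -1, 1, 3]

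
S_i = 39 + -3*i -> [39, 36, 33, 30, 27]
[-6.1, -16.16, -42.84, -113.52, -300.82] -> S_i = -6.10*2.65^i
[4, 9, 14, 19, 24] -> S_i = 4 + 5*i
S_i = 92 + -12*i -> [92, 80, 68, 56, 44]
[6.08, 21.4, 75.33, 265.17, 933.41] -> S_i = 6.08*3.52^i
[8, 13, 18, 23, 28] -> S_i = 8 + 5*i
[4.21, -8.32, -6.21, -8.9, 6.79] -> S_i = Random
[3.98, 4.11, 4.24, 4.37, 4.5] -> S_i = 3.98 + 0.13*i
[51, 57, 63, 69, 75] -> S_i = 51 + 6*i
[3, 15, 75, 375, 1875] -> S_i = 3*5^i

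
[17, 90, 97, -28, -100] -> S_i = Random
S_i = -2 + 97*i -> [-2, 95, 192, 289, 386]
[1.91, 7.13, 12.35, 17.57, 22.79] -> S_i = 1.91 + 5.22*i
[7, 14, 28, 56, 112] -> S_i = 7*2^i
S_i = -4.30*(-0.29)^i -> [-4.3, 1.25, -0.36, 0.1, -0.03]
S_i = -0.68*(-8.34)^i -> [-0.68, 5.67, -47.3, 394.46, -3289.83]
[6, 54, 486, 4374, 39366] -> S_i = 6*9^i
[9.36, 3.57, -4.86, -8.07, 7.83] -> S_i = Random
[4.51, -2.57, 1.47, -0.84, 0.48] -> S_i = 4.51*(-0.57)^i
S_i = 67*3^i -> [67, 201, 603, 1809, 5427]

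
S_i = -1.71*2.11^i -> [-1.71, -3.61, -7.61, -16.06, -33.89]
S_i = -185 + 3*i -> [-185, -182, -179, -176, -173]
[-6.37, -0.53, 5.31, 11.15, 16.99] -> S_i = -6.37 + 5.84*i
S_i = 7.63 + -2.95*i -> [7.63, 4.68, 1.73, -1.22, -4.17]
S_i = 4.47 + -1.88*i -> [4.47, 2.59, 0.71, -1.17, -3.05]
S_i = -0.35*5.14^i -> [-0.35, -1.8, -9.25, -47.53, -244.3]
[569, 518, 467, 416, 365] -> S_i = 569 + -51*i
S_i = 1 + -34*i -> [1, -33, -67, -101, -135]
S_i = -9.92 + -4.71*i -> [-9.92, -14.63, -19.34, -24.05, -28.76]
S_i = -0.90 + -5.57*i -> [-0.9, -6.47, -12.04, -17.61, -23.18]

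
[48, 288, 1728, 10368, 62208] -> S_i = 48*6^i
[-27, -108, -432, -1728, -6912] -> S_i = -27*4^i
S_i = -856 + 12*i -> [-856, -844, -832, -820, -808]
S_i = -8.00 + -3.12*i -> [-8.0, -11.12, -14.24, -17.36, -20.48]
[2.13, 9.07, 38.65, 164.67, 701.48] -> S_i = 2.13*4.26^i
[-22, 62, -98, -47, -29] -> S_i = Random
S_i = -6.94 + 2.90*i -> [-6.94, -4.04, -1.14, 1.76, 4.66]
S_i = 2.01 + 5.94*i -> [2.01, 7.95, 13.89, 19.83, 25.77]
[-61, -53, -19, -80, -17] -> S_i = Random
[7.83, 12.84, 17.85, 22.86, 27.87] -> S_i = 7.83 + 5.01*i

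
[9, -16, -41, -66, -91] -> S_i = 9 + -25*i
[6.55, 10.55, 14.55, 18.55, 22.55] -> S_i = 6.55 + 4.00*i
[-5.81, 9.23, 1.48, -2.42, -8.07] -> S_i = Random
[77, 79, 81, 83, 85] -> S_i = 77 + 2*i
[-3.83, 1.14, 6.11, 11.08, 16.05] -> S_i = -3.83 + 4.97*i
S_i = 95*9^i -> [95, 855, 7695, 69255, 623295]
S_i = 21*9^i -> [21, 189, 1701, 15309, 137781]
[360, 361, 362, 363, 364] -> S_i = 360 + 1*i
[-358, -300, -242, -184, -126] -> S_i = -358 + 58*i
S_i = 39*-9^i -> [39, -351, 3159, -28431, 255879]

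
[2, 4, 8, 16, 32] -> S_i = 2*2^i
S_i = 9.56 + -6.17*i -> [9.56, 3.39, -2.78, -8.95, -15.12]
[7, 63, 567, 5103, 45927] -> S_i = 7*9^i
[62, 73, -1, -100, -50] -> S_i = Random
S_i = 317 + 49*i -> [317, 366, 415, 464, 513]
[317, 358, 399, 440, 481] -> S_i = 317 + 41*i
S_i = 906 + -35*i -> [906, 871, 836, 801, 766]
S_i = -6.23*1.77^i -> [-6.23, -11.03, -19.52, -34.55, -61.15]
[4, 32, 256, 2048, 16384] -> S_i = 4*8^i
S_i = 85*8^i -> [85, 680, 5440, 43520, 348160]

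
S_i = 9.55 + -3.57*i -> [9.55, 5.98, 2.41, -1.16, -4.73]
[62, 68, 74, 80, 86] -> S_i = 62 + 6*i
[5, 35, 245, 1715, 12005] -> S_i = 5*7^i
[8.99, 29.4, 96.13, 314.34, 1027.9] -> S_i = 8.99*3.27^i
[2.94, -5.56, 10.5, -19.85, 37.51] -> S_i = 2.94*(-1.89)^i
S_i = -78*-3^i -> [-78, 234, -702, 2106, -6318]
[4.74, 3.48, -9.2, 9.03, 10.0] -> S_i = Random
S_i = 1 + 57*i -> [1, 58, 115, 172, 229]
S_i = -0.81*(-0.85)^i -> [-0.81, 0.69, -0.59, 0.5, -0.42]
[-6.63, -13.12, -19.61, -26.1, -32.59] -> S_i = -6.63 + -6.49*i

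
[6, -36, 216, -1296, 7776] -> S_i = 6*-6^i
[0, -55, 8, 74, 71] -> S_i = Random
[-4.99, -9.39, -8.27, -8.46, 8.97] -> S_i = Random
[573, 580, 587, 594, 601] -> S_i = 573 + 7*i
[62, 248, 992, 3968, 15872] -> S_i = 62*4^i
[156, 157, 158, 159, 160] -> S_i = 156 + 1*i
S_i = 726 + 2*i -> [726, 728, 730, 732, 734]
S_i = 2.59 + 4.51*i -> [2.59, 7.1, 11.61, 16.12, 20.63]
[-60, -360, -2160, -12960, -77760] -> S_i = -60*6^i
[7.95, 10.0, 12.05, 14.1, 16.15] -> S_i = 7.95 + 2.05*i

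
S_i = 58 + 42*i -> [58, 100, 142, 184, 226]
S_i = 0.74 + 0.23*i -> [0.74, 0.97, 1.2, 1.43, 1.66]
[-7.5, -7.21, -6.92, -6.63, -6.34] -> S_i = -7.50 + 0.29*i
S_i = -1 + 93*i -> [-1, 92, 185, 278, 371]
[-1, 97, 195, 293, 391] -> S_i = -1 + 98*i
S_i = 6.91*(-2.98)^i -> [6.91, -20.59, 61.36, -182.86, 544.93]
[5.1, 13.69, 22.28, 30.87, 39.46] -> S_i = 5.10 + 8.59*i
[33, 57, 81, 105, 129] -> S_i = 33 + 24*i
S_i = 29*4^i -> [29, 116, 464, 1856, 7424]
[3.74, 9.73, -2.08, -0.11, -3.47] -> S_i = Random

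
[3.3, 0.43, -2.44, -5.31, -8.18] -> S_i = 3.30 + -2.87*i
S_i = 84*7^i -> [84, 588, 4116, 28812, 201684]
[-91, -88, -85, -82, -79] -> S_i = -91 + 3*i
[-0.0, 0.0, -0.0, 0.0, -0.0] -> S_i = -0.00*(-2.47)^i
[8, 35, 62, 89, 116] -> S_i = 8 + 27*i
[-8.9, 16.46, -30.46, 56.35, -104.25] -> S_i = -8.90*(-1.85)^i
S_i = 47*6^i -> [47, 282, 1692, 10152, 60912]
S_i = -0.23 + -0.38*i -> [-0.23, -0.61, -0.99, -1.37, -1.75]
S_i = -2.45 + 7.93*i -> [-2.45, 5.48, 13.41, 21.34, 29.27]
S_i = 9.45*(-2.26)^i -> [9.45, -21.36, 48.27, -109.08, 246.53]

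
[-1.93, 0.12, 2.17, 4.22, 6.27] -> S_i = -1.93 + 2.05*i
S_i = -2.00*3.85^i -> [-2.0, -7.7, -29.65, -114.13, -439.41]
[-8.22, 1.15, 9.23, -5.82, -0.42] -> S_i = Random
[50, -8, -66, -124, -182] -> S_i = 50 + -58*i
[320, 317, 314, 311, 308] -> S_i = 320 + -3*i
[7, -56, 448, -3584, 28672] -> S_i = 7*-8^i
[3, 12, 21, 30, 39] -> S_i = 3 + 9*i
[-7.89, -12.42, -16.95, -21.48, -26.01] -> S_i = -7.89 + -4.53*i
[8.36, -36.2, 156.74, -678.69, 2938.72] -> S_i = 8.36*(-4.33)^i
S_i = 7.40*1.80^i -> [7.4, 13.32, 23.98, 43.16, 77.68]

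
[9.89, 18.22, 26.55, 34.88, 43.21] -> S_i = 9.89 + 8.33*i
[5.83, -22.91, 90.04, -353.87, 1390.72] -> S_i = 5.83*(-3.93)^i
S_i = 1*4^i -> [1, 4, 16, 64, 256]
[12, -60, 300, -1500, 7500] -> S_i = 12*-5^i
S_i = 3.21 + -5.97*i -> [3.21, -2.76, -8.73, -14.7, -20.67]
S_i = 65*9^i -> [65, 585, 5265, 47385, 426465]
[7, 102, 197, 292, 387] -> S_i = 7 + 95*i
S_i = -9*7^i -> [-9, -63, -441, -3087, -21609]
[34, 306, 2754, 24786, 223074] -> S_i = 34*9^i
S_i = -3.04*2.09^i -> [-3.04, -6.35, -13.28, -27.75, -58.0]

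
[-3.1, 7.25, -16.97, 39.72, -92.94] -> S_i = -3.10*(-2.34)^i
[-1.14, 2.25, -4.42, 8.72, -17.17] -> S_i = -1.14*(-1.97)^i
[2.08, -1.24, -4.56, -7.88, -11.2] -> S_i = 2.08 + -3.32*i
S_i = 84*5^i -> [84, 420, 2100, 10500, 52500]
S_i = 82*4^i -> [82, 328, 1312, 5248, 20992]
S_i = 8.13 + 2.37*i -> [8.13, 10.5, 12.87, 15.24, 17.61]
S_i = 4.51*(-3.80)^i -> [4.51, -17.14, 65.12, -247.47, 940.4]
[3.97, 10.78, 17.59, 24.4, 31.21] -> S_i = 3.97 + 6.81*i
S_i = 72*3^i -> [72, 216, 648, 1944, 5832]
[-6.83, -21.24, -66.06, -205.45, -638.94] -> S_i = -6.83*3.11^i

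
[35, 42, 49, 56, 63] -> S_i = 35 + 7*i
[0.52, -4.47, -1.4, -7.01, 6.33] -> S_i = Random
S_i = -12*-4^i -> [-12, 48, -192, 768, -3072]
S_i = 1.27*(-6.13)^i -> [1.27, -7.79, 47.72, -292.54, 1793.27]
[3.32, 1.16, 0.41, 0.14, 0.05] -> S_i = 3.32*0.35^i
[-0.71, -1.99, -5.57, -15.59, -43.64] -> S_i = -0.71*2.80^i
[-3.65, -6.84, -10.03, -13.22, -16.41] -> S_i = -3.65 + -3.19*i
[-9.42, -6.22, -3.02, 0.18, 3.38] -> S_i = -9.42 + 3.20*i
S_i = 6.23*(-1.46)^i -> [6.23, -9.1, 13.28, -19.39, 28.31]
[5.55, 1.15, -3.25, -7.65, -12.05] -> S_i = 5.55 + -4.40*i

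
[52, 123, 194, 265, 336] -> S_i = 52 + 71*i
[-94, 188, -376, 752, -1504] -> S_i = -94*-2^i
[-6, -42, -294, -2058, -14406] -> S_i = -6*7^i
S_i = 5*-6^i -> [5, -30, 180, -1080, 6480]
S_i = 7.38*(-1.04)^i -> [7.38, -7.68, 7.98, -8.3, 8.63]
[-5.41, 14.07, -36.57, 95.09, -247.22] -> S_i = -5.41*(-2.60)^i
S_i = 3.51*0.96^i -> [3.51, 3.37, 3.23, 3.11, 2.98]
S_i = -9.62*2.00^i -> [-9.62, -19.24, -38.48, -76.96, -153.92]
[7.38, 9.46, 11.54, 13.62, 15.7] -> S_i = 7.38 + 2.08*i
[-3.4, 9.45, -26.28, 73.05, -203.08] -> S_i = -3.40*(-2.78)^i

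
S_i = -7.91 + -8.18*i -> [-7.91, -16.09, -24.27, -32.45, -40.63]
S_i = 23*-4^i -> [23, -92, 368, -1472, 5888]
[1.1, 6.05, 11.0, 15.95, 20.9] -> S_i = 1.10 + 4.95*i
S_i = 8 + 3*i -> [8, 11, 14, 17, 20]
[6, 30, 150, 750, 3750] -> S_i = 6*5^i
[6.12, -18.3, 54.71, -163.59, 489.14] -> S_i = 6.12*(-2.99)^i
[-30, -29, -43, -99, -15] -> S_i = Random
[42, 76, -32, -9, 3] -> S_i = Random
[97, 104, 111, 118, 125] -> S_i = 97 + 7*i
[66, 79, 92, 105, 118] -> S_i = 66 + 13*i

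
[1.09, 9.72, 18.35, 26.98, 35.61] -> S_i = 1.09 + 8.63*i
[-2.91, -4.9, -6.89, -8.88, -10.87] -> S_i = -2.91 + -1.99*i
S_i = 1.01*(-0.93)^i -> [1.01, -0.94, 0.87, -0.81, 0.76]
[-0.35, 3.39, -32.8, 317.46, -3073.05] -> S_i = -0.35*(-9.68)^i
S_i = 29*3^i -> [29, 87, 261, 783, 2349]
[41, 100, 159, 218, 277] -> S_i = 41 + 59*i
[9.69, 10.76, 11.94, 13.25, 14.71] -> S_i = 9.69*1.11^i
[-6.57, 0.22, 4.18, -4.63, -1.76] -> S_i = Random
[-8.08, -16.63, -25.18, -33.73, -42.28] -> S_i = -8.08 + -8.55*i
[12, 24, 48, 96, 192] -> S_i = 12*2^i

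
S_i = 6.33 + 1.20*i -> [6.33, 7.53, 8.73, 9.93, 11.13]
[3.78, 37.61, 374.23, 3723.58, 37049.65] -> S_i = 3.78*9.95^i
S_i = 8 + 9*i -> [8, 17, 26, 35, 44]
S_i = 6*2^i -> [6, 12, 24, 48, 96]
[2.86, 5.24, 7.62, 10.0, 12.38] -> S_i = 2.86 + 2.38*i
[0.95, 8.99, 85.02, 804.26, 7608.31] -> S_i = 0.95*9.46^i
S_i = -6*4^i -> [-6, -24, -96, -384, -1536]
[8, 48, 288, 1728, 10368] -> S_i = 8*6^i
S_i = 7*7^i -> [7, 49, 343, 2401, 16807]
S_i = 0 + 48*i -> [0, 48, 96, 144, 192]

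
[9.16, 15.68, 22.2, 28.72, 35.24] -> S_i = 9.16 + 6.52*i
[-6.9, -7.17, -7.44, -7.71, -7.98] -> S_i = -6.90 + -0.27*i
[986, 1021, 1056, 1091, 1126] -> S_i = 986 + 35*i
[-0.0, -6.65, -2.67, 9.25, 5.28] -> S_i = Random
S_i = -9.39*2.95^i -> [-9.39, -27.7, -81.72, -241.06, -711.14]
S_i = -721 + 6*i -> [-721, -715, -709, -703, -697]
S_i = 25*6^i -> [25, 150, 900, 5400, 32400]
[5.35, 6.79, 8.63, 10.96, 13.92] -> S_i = 5.35*1.27^i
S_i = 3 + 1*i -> [3, 4, 5, 6, 7]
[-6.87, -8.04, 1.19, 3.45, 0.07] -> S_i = Random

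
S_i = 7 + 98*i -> [7, 105, 203, 301, 399]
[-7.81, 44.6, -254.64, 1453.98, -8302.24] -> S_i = -7.81*(-5.71)^i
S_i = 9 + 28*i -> [9, 37, 65, 93, 121]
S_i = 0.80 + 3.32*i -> [0.8, 4.12, 7.44, 10.76, 14.08]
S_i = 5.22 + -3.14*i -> [5.22, 2.08, -1.06, -4.2, -7.34]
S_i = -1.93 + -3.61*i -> [-1.93, -5.54, -9.15, -12.76, -16.37]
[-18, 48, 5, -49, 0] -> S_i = Random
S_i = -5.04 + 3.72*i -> [-5.04, -1.32, 2.4, 6.12, 9.84]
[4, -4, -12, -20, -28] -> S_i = 4 + -8*i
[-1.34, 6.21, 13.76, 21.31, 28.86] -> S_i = -1.34 + 7.55*i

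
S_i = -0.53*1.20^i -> [-0.53, -0.64, -0.76, -0.92, -1.1]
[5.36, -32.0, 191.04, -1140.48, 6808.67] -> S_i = 5.36*(-5.97)^i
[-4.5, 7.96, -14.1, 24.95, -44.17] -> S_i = -4.50*(-1.77)^i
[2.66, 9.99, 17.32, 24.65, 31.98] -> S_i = 2.66 + 7.33*i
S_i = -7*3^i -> [-7, -21, -63, -189, -567]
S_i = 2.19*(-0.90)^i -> [2.19, -1.97, 1.77, -1.6, 1.44]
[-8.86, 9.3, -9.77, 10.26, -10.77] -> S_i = -8.86*(-1.05)^i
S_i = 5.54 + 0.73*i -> [5.54, 6.27, 7.0, 7.73, 8.46]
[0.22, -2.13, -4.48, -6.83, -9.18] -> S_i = 0.22 + -2.35*i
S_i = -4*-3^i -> [-4, 12, -36, 108, -324]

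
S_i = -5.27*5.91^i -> [-5.27, -31.15, -184.07, -1087.86, -6429.25]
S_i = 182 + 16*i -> [182, 198, 214, 230, 246]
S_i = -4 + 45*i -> [-4, 41, 86, 131, 176]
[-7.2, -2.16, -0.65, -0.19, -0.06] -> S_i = -7.20*0.30^i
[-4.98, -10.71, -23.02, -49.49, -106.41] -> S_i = -4.98*2.15^i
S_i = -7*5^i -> [-7, -35, -175, -875, -4375]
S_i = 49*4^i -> [49, 196, 784, 3136, 12544]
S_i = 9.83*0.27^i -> [9.83, 2.65, 0.72, 0.19, 0.05]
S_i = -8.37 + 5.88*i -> [-8.37, -2.49, 3.39, 9.27, 15.15]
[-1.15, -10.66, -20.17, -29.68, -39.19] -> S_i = -1.15 + -9.51*i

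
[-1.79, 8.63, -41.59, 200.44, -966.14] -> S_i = -1.79*(-4.82)^i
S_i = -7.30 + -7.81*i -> [-7.3, -15.11, -22.92, -30.73, -38.54]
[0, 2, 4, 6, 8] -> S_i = 0 + 2*i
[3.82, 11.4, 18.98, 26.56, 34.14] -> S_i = 3.82 + 7.58*i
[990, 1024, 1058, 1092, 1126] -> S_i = 990 + 34*i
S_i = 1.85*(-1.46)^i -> [1.85, -2.7, 3.94, -5.76, 8.41]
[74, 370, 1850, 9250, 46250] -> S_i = 74*5^i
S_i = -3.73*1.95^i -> [-3.73, -7.27, -14.18, -27.66, -53.93]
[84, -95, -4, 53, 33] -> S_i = Random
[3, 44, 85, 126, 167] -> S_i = 3 + 41*i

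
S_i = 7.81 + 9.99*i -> [7.81, 17.8, 27.79, 37.78, 47.77]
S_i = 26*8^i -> [26, 208, 1664, 13312, 106496]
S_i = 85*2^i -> [85, 170, 340, 680, 1360]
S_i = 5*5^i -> [5, 25, 125, 625, 3125]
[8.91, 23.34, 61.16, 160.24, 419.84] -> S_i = 8.91*2.62^i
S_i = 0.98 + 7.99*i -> [0.98, 8.97, 16.96, 24.95, 32.94]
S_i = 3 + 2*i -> [3, 5, 7, 9, 11]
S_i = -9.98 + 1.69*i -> [-9.98, -8.29, -6.6, -4.91, -3.22]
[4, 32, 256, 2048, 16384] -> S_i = 4*8^i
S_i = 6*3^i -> [6, 18, 54, 162, 486]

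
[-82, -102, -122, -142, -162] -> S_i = -82 + -20*i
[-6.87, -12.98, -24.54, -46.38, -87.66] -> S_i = -6.87*1.89^i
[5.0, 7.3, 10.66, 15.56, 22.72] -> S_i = 5.00*1.46^i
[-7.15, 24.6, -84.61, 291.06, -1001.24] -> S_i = -7.15*(-3.44)^i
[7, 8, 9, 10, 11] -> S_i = 7 + 1*i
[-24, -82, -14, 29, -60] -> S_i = Random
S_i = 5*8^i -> [5, 40, 320, 2560, 20480]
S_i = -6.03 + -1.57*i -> [-6.03, -7.6, -9.17, -10.74, -12.31]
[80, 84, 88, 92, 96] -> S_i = 80 + 4*i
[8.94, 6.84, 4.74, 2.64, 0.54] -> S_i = 8.94 + -2.10*i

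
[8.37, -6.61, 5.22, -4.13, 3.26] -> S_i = 8.37*(-0.79)^i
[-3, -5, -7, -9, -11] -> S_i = -3 + -2*i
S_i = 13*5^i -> [13, 65, 325, 1625, 8125]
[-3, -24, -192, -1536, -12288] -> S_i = -3*8^i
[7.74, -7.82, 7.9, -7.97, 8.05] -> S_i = 7.74*(-1.01)^i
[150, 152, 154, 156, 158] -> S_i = 150 + 2*i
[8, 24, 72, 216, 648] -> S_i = 8*3^i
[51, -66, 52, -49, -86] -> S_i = Random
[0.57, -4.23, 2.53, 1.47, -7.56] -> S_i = Random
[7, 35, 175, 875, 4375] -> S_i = 7*5^i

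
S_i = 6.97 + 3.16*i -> [6.97, 10.13, 13.29, 16.45, 19.61]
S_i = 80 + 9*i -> [80, 89, 98, 107, 116]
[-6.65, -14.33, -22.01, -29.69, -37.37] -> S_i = -6.65 + -7.68*i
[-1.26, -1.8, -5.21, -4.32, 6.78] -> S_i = Random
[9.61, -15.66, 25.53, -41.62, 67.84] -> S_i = 9.61*(-1.63)^i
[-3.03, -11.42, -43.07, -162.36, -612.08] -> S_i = -3.03*3.77^i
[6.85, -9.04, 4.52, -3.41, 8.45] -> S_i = Random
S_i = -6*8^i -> [-6, -48, -384, -3072, -24576]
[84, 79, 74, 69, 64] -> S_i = 84 + -5*i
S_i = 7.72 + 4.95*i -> [7.72, 12.67, 17.62, 22.57, 27.52]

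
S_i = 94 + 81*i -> [94, 175, 256, 337, 418]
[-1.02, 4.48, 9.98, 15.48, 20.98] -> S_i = -1.02 + 5.50*i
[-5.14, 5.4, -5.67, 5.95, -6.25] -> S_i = -5.14*(-1.05)^i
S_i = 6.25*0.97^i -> [6.25, 6.06, 5.88, 5.7, 5.53]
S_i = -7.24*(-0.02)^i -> [-7.24, 0.14, -0.0, 0.0, -0.0]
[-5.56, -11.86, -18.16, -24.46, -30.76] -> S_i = -5.56 + -6.30*i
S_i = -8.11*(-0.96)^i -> [-8.11, 7.79, -7.47, 7.18, -6.89]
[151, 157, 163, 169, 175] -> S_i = 151 + 6*i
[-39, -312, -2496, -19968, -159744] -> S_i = -39*8^i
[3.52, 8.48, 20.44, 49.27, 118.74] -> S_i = 3.52*2.41^i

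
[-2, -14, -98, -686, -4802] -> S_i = -2*7^i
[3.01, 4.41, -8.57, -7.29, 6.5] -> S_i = Random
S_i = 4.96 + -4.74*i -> [4.96, 0.22, -4.52, -9.26, -14.0]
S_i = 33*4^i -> [33, 132, 528, 2112, 8448]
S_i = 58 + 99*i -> [58, 157, 256, 355, 454]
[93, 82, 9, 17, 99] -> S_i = Random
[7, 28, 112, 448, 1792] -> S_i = 7*4^i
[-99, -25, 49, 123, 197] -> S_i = -99 + 74*i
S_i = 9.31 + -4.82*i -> [9.31, 4.49, -0.33, -5.15, -9.97]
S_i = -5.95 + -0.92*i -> [-5.95, -6.87, -7.79, -8.71, -9.63]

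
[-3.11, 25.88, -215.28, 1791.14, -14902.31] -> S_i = -3.11*(-8.32)^i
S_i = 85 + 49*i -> [85, 134, 183, 232, 281]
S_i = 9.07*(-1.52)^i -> [9.07, -13.79, 20.96, -31.85, 48.42]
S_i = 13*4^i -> [13, 52, 208, 832, 3328]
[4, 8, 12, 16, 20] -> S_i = 4 + 4*i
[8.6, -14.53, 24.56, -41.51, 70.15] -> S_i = 8.60*(-1.69)^i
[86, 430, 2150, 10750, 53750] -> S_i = 86*5^i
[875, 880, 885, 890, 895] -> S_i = 875 + 5*i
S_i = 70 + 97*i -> [70, 167, 264, 361, 458]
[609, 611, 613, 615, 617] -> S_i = 609 + 2*i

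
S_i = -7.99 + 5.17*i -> [-7.99, -2.82, 2.35, 7.52, 12.69]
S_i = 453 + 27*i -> [453, 480, 507, 534, 561]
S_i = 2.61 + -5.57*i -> [2.61, -2.96, -8.53, -14.1, -19.67]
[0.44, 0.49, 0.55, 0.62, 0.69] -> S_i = 0.44*1.12^i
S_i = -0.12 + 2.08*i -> [-0.12, 1.96, 4.04, 6.12, 8.2]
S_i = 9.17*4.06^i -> [9.17, 37.23, 151.15, 613.69, 2491.57]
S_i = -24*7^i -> [-24, -168, -1176, -8232, -57624]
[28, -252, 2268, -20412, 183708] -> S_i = 28*-9^i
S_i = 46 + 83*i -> [46, 129, 212, 295, 378]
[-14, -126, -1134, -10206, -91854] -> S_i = -14*9^i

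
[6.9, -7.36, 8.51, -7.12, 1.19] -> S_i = Random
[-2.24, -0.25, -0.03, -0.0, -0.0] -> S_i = -2.24*0.11^i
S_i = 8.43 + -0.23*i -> [8.43, 8.2, 7.97, 7.74, 7.51]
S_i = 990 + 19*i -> [990, 1009, 1028, 1047, 1066]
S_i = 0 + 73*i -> [0, 73, 146, 219, 292]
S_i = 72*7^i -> [72, 504, 3528, 24696, 172872]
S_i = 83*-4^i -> [83, -332, 1328, -5312, 21248]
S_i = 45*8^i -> [45, 360, 2880, 23040, 184320]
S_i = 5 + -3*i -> [5, 2, -1, -4, -7]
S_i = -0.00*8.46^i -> [-0.0, -0.0, -0.0, -0.0, -0.0]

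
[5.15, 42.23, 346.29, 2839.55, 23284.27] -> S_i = 5.15*8.20^i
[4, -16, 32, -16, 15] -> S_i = Random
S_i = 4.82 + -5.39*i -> [4.82, -0.57, -5.96, -11.35, -16.74]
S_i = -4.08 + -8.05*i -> [-4.08, -12.13, -20.18, -28.23, -36.28]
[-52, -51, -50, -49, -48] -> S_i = -52 + 1*i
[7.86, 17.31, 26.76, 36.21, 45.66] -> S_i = 7.86 + 9.45*i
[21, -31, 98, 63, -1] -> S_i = Random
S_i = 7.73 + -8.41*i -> [7.73, -0.68, -9.09, -17.5, -25.91]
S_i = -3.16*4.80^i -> [-3.16, -15.17, -72.81, -349.47, -1677.46]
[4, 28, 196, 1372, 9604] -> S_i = 4*7^i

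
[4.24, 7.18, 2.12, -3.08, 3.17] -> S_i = Random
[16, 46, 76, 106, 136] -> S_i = 16 + 30*i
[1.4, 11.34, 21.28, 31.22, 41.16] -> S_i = 1.40 + 9.94*i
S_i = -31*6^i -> [-31, -186, -1116, -6696, -40176]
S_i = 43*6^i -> [43, 258, 1548, 9288, 55728]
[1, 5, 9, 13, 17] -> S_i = 1 + 4*i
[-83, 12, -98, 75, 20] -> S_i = Random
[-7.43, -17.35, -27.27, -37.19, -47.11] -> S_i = -7.43 + -9.92*i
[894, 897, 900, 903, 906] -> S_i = 894 + 3*i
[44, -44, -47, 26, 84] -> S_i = Random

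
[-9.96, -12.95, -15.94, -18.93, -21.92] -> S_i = -9.96 + -2.99*i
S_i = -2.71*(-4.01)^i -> [-2.71, 10.87, -43.58, 174.74, -700.72]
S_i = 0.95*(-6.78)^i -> [0.95, -6.44, 43.67, -296.08, 2007.44]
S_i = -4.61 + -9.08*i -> [-4.61, -13.69, -22.77, -31.85, -40.93]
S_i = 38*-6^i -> [38, -228, 1368, -8208, 49248]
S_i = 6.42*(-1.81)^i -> [6.42, -11.62, 21.03, -38.07, 68.9]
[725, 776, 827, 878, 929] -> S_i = 725 + 51*i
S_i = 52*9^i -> [52, 468, 4212, 37908, 341172]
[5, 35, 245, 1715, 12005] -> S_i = 5*7^i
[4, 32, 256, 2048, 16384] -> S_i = 4*8^i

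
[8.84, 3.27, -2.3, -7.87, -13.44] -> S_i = 8.84 + -5.57*i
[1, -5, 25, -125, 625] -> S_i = 1*-5^i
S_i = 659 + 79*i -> [659, 738, 817, 896, 975]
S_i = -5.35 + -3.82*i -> [-5.35, -9.17, -12.99, -16.81, -20.63]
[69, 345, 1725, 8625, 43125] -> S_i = 69*5^i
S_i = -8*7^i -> [-8, -56, -392, -2744, -19208]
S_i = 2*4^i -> [2, 8, 32, 128, 512]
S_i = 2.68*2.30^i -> [2.68, 6.16, 14.18, 32.61, 75.0]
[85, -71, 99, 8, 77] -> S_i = Random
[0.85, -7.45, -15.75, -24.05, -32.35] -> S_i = 0.85 + -8.30*i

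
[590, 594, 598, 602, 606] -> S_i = 590 + 4*i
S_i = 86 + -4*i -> [86, 82, 78, 74, 70]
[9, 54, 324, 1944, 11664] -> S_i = 9*6^i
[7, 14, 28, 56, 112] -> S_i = 7*2^i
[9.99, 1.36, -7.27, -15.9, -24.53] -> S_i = 9.99 + -8.63*i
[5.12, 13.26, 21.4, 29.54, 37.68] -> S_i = 5.12 + 8.14*i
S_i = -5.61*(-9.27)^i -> [-5.61, 52.0, -482.08, 4468.91, -41426.84]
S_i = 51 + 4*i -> [51, 55, 59, 63, 67]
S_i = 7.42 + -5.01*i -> [7.42, 2.41, -2.6, -7.61, -12.62]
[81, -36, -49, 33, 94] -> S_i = Random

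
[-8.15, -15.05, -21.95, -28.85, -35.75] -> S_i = -8.15 + -6.90*i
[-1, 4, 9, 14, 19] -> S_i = -1 + 5*i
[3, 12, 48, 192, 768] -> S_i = 3*4^i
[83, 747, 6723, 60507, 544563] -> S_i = 83*9^i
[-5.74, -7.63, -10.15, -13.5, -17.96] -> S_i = -5.74*1.33^i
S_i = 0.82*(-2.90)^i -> [0.82, -2.38, 6.9, -20.0, 58.0]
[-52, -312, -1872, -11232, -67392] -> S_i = -52*6^i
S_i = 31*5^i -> [31, 155, 775, 3875, 19375]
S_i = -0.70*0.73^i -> [-0.7, -0.51, -0.37, -0.27, -0.2]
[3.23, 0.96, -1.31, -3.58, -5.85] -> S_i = 3.23 + -2.27*i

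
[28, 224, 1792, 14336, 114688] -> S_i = 28*8^i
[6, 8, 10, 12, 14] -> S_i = 6 + 2*i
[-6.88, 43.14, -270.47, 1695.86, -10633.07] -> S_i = -6.88*(-6.27)^i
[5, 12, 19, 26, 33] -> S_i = 5 + 7*i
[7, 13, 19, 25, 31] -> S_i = 7 + 6*i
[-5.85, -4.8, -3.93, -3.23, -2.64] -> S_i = -5.85*0.82^i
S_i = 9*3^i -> [9, 27, 81, 243, 729]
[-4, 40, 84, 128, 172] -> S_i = -4 + 44*i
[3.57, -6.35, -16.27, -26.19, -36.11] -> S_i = 3.57 + -9.92*i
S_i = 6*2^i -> [6, 12, 24, 48, 96]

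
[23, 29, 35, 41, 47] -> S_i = 23 + 6*i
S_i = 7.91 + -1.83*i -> [7.91, 6.08, 4.25, 2.42, 0.59]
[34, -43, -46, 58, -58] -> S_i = Random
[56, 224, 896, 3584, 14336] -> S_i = 56*4^i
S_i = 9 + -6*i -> [9, 3, -3, -9, -15]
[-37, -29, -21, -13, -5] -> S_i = -37 + 8*i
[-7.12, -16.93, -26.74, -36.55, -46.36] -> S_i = -7.12 + -9.81*i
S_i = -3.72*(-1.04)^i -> [-3.72, 3.87, -4.02, 4.18, -4.35]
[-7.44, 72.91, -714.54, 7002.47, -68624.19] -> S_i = -7.44*(-9.80)^i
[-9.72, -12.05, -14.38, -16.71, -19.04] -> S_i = -9.72 + -2.33*i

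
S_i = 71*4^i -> [71, 284, 1136, 4544, 18176]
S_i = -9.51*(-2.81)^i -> [-9.51, 26.72, -75.09, 211.01, -592.93]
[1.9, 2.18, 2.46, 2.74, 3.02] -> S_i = 1.90 + 0.28*i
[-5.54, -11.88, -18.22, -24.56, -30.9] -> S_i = -5.54 + -6.34*i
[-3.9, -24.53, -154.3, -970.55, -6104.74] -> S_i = -3.90*6.29^i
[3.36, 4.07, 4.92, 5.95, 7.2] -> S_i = 3.36*1.21^i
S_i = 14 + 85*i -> [14, 99, 184, 269, 354]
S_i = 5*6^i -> [5, 30, 180, 1080, 6480]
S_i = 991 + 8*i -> [991, 999, 1007, 1015, 1023]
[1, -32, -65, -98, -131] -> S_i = 1 + -33*i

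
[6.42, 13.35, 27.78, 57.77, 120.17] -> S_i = 6.42*2.08^i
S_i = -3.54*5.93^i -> [-3.54, -20.99, -124.48, -738.19, -4377.46]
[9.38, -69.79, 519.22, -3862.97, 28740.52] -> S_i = 9.38*(-7.44)^i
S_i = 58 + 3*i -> [58, 61, 64, 67, 70]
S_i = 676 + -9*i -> [676, 667, 658, 649, 640]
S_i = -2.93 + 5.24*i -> [-2.93, 2.31, 7.55, 12.79, 18.03]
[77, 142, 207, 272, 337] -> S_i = 77 + 65*i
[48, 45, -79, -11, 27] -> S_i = Random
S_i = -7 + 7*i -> [-7, 0, 7, 14, 21]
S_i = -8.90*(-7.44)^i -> [-8.9, 66.22, -492.65, 3665.29, -27269.79]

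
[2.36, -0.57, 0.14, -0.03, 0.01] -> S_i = 2.36*(-0.24)^i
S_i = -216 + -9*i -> [-216, -225, -234, -243, -252]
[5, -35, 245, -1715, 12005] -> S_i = 5*-7^i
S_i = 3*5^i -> [3, 15, 75, 375, 1875]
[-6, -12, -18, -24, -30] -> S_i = -6 + -6*i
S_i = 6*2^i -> [6, 12, 24, 48, 96]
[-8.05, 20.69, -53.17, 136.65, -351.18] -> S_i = -8.05*(-2.57)^i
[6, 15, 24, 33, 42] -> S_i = 6 + 9*i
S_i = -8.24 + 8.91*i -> [-8.24, 0.67, 9.58, 18.49, 27.4]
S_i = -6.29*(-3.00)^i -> [-6.29, 18.87, -56.61, 169.83, -509.49]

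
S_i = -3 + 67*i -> [-3, 64, 131, 198, 265]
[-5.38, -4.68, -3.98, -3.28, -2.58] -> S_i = -5.38 + 0.70*i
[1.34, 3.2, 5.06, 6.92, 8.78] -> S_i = 1.34 + 1.86*i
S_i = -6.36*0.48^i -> [-6.36, -3.05, -1.47, -0.7, -0.34]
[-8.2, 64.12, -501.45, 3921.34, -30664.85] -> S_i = -8.20*(-7.82)^i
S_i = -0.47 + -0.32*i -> [-0.47, -0.79, -1.11, -1.43, -1.75]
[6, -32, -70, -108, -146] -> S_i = 6 + -38*i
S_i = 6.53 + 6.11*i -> [6.53, 12.64, 18.75, 24.86, 30.97]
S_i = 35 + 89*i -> [35, 124, 213, 302, 391]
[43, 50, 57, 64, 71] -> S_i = 43 + 7*i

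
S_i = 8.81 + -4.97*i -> [8.81, 3.84, -1.13, -6.1, -11.07]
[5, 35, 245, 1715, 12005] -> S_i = 5*7^i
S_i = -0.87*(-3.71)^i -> [-0.87, 3.23, -11.97, 44.43, -164.82]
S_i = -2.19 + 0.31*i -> [-2.19, -1.88, -1.57, -1.26, -0.95]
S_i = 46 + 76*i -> [46, 122, 198, 274, 350]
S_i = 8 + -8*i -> [8, 0, -8, -16, -24]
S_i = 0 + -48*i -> [0, -48, -96, -144, -192]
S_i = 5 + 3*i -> [5, 8, 11, 14, 17]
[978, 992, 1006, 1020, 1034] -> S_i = 978 + 14*i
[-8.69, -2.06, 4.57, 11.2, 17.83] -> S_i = -8.69 + 6.63*i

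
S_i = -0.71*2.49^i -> [-0.71, -1.77, -4.4, -10.96, -27.29]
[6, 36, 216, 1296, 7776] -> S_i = 6*6^i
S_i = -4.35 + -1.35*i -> [-4.35, -5.7, -7.05, -8.4, -9.75]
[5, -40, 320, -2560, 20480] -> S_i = 5*-8^i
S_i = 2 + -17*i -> [2, -15, -32, -49, -66]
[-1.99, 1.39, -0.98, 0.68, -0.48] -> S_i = -1.99*(-0.70)^i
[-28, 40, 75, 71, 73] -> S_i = Random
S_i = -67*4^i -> [-67, -268, -1072, -4288, -17152]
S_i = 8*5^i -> [8, 40, 200, 1000, 5000]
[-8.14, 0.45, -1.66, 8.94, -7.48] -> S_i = Random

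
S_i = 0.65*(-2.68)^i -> [0.65, -1.74, 4.67, -12.51, 33.53]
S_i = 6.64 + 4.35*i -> [6.64, 10.99, 15.34, 19.69, 24.04]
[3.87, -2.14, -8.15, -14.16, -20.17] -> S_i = 3.87 + -6.01*i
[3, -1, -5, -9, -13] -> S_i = 3 + -4*i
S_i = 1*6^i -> [1, 6, 36, 216, 1296]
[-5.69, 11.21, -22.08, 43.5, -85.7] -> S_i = -5.69*(-1.97)^i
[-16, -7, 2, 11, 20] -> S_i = -16 + 9*i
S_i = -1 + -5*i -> [-1, -6, -11, -16, -21]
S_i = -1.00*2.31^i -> [-1.0, -2.31, -5.34, -12.33, -28.47]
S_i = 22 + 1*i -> [22, 23, 24, 25, 26]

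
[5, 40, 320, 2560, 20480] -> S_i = 5*8^i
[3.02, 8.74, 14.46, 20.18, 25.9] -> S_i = 3.02 + 5.72*i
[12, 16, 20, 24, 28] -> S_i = 12 + 4*i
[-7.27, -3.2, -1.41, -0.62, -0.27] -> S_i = -7.27*0.44^i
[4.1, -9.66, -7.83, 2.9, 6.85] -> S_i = Random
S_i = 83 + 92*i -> [83, 175, 267, 359, 451]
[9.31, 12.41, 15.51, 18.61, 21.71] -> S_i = 9.31 + 3.10*i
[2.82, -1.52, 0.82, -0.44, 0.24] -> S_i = 2.82*(-0.54)^i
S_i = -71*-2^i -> [-71, 142, -284, 568, -1136]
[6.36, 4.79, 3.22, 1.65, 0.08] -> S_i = 6.36 + -1.57*i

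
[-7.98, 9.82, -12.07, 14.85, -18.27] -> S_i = -7.98*(-1.23)^i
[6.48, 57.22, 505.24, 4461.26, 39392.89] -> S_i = 6.48*8.83^i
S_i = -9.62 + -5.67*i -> [-9.62, -15.29, -20.96, -26.63, -32.3]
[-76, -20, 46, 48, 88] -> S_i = Random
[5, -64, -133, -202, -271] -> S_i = 5 + -69*i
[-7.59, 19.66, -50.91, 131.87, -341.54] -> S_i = -7.59*(-2.59)^i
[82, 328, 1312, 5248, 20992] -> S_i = 82*4^i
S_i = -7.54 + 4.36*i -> [-7.54, -3.18, 1.18, 5.54, 9.9]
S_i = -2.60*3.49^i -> [-2.6, -9.07, -31.67, -110.52, -385.72]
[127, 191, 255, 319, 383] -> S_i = 127 + 64*i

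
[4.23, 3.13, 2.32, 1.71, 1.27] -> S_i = 4.23*0.74^i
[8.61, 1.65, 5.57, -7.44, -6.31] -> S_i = Random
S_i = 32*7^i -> [32, 224, 1568, 10976, 76832]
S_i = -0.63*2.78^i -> [-0.63, -1.75, -4.87, -13.54, -37.63]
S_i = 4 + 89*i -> [4, 93, 182, 271, 360]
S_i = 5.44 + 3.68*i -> [5.44, 9.12, 12.8, 16.48, 20.16]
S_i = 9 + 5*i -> [9, 14, 19, 24, 29]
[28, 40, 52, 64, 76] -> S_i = 28 + 12*i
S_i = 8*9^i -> [8, 72, 648, 5832, 52488]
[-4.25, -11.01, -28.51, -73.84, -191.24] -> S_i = -4.25*2.59^i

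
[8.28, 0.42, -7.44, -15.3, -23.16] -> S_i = 8.28 + -7.86*i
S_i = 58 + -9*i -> [58, 49, 40, 31, 22]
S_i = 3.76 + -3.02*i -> [3.76, 0.74, -2.28, -5.3, -8.32]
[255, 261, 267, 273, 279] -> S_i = 255 + 6*i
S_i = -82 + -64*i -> [-82, -146, -210, -274, -338]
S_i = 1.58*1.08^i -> [1.58, 1.71, 1.84, 1.99, 2.15]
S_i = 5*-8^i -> [5, -40, 320, -2560, 20480]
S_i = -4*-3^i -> [-4, 12, -36, 108, -324]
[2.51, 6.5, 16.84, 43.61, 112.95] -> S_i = 2.51*2.59^i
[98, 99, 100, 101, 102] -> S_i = 98 + 1*i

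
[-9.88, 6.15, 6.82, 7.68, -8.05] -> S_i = Random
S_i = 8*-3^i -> [8, -24, 72, -216, 648]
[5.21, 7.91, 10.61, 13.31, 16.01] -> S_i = 5.21 + 2.70*i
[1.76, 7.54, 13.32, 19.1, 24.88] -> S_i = 1.76 + 5.78*i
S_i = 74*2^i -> [74, 148, 296, 592, 1184]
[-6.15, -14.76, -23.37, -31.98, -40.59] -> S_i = -6.15 + -8.61*i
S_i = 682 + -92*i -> [682, 590, 498, 406, 314]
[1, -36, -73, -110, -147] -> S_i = 1 + -37*i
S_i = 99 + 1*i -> [99, 100, 101, 102, 103]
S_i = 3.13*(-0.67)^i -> [3.13, -2.1, 1.41, -0.94, 0.63]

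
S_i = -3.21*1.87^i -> [-3.21, -6.0, -11.23, -20.99, -39.25]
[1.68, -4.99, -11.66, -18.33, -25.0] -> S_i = 1.68 + -6.67*i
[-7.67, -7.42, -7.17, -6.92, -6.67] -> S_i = -7.67 + 0.25*i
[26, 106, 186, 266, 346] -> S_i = 26 + 80*i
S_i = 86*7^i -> [86, 602, 4214, 29498, 206486]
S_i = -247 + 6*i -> [-247, -241, -235, -229, -223]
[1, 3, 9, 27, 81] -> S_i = 1*3^i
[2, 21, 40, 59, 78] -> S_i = 2 + 19*i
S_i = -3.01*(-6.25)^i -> [-3.01, 18.81, -117.58, 734.86, -4592.9]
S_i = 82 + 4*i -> [82, 86, 90, 94, 98]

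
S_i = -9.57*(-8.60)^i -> [-9.57, 82.3, -707.8, 6087.06, -52348.68]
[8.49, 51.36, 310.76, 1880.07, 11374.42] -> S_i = 8.49*6.05^i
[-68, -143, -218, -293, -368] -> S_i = -68 + -75*i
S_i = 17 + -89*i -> [17, -72, -161, -250, -339]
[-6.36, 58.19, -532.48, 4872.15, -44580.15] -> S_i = -6.36*(-9.15)^i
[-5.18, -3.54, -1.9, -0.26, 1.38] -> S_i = -5.18 + 1.64*i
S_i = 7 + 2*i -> [7, 9, 11, 13, 15]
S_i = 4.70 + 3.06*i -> [4.7, 7.76, 10.82, 13.88, 16.94]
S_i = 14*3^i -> [14, 42, 126, 378, 1134]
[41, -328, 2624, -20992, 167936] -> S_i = 41*-8^i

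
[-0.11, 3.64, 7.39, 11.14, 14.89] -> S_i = -0.11 + 3.75*i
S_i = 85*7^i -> [85, 595, 4165, 29155, 204085]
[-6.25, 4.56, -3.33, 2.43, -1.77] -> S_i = -6.25*(-0.73)^i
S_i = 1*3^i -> [1, 3, 9, 27, 81]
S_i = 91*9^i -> [91, 819, 7371, 66339, 597051]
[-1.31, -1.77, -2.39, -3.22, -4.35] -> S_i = -1.31*1.35^i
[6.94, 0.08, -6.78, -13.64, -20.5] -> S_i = 6.94 + -6.86*i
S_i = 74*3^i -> [74, 222, 666, 1998, 5994]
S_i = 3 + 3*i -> [3, 6, 9, 12, 15]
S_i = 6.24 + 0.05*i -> [6.24, 6.29, 6.34, 6.39, 6.44]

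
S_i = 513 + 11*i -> [513, 524, 535, 546, 557]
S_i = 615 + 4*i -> [615, 619, 623, 627, 631]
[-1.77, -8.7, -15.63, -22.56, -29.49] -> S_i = -1.77 + -6.93*i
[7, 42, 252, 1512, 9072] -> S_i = 7*6^i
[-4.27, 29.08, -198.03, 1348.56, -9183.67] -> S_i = -4.27*(-6.81)^i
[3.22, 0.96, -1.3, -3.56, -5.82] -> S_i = 3.22 + -2.26*i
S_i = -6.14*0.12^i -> [-6.14, -0.74, -0.09, -0.01, -0.0]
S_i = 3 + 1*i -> [3, 4, 5, 6, 7]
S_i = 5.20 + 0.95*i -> [5.2, 6.15, 7.1, 8.05, 9.0]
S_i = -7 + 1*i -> [-7, -6, -5, -4, -3]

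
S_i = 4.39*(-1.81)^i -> [4.39, -7.95, 14.38, -26.03, 47.12]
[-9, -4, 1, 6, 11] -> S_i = -9 + 5*i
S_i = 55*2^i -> [55, 110, 220, 440, 880]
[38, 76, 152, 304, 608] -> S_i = 38*2^i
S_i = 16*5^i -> [16, 80, 400, 2000, 10000]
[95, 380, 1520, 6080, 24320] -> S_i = 95*4^i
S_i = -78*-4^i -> [-78, 312, -1248, 4992, -19968]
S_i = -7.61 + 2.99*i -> [-7.61, -4.62, -1.63, 1.36, 4.35]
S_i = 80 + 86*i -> [80, 166, 252, 338, 424]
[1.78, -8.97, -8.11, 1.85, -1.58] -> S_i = Random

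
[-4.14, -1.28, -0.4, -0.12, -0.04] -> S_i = -4.14*0.31^i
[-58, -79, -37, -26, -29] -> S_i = Random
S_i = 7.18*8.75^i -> [7.18, 62.82, 549.72, 4810.04, 42087.84]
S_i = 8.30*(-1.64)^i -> [8.3, -13.61, 22.32, -36.61, 60.04]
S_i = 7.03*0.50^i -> [7.03, 3.52, 1.76, 0.88, 0.44]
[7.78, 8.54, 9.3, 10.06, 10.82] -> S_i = 7.78 + 0.76*i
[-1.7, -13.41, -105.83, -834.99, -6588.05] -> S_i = -1.70*7.89^i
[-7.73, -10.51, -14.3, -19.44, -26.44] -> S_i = -7.73*1.36^i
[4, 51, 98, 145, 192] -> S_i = 4 + 47*i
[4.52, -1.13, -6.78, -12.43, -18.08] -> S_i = 4.52 + -5.65*i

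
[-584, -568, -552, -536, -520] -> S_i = -584 + 16*i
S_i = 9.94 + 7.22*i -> [9.94, 17.16, 24.38, 31.6, 38.82]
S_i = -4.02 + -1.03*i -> [-4.02, -5.05, -6.08, -7.11, -8.14]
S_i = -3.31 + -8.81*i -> [-3.31, -12.12, -20.93, -29.74, -38.55]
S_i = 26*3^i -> [26, 78, 234, 702, 2106]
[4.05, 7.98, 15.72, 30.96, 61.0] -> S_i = 4.05*1.97^i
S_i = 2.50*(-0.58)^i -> [2.5, -1.45, 0.84, -0.49, 0.28]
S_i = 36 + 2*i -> [36, 38, 40, 42, 44]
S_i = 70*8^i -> [70, 560, 4480, 35840, 286720]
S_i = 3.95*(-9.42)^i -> [3.95, -37.21, 350.51, -3301.79, 31102.89]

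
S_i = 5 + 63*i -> [5, 68, 131, 194, 257]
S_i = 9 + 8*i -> [9, 17, 25, 33, 41]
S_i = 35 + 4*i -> [35, 39, 43, 47, 51]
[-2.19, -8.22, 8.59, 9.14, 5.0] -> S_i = Random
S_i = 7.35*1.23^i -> [7.35, 9.04, 11.12, 13.68, 16.82]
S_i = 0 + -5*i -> [0, -5, -10, -15, -20]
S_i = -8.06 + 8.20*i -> [-8.06, 0.14, 8.34, 16.54, 24.74]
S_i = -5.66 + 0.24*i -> [-5.66, -5.42, -5.18, -4.94, -4.7]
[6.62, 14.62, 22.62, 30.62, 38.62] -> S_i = 6.62 + 8.00*i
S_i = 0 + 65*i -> [0, 65, 130, 195, 260]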